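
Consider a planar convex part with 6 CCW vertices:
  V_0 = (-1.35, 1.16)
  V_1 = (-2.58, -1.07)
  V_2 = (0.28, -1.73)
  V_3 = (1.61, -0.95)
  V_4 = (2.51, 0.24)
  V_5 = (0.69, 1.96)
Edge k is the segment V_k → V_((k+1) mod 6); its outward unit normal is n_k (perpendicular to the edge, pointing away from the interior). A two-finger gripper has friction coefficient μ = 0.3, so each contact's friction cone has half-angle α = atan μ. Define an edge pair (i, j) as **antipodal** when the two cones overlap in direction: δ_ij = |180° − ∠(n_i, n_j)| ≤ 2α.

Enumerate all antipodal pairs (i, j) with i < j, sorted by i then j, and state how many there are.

count = 5; pairs: (0,2), (0,3), (1,4), (2,5), (3,5)

α = atan 0.3 = 16.70°;  2α = 33.40°
n_0 = (-0.8756, +0.4830)
n_1 = (-0.2249, -0.9744)
n_2 = (+0.5059, -0.8626)
n_3 = (+0.7976, -0.6032)
n_4 = (+0.6869, +0.7268)
n_5 = (-0.3651, +0.9310)
  (0,1): δ = 74.11°  ·
  (0,2): δ = 30.73°  ✓
  (0,3): δ = 8.22°  ✓
  (0,4): δ = 75.50°  ·
  (0,5): δ = 140.29°  ·
  (1,2): δ = 136.62°  ·
  (1,3): δ = 114.11°  ·
  (1,4): δ = 30.39°  ✓
  (1,5): δ = 34.41°  ·
  (2,3): δ = 157.49°  ·
  (2,4): δ = 73.77°  ·
  (2,5): δ = 8.98°  ✓
  (3,4): δ = 96.28°  ·
  (3,5): δ = 31.49°  ✓
  (4,5): δ = 115.21°  ·
antipodal pairs: 5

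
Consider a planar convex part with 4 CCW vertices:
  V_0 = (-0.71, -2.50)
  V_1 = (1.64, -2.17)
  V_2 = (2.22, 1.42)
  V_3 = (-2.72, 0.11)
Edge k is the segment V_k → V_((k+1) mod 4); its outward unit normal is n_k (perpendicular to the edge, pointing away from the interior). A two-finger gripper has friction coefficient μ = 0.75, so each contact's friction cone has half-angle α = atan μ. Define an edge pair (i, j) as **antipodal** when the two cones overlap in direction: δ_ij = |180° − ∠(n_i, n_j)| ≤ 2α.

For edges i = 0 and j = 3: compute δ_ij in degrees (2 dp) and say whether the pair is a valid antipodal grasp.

α = atan 0.75 = 36.87°;  2α = 73.74°
edge 0: e_0 = (+2.35, +0.33);  n_0 = (+0.1391, -0.9903)
edge 3: e_3 = (+2.01, -2.61);  n_3 = (-0.7923, -0.6102)
∠(n_0, n_3) = 60.39°
δ = |180° − 60.39°| = 119.61°
119.61° > 2α = 73.74°  →  invalid

δ = 119.61°, invalid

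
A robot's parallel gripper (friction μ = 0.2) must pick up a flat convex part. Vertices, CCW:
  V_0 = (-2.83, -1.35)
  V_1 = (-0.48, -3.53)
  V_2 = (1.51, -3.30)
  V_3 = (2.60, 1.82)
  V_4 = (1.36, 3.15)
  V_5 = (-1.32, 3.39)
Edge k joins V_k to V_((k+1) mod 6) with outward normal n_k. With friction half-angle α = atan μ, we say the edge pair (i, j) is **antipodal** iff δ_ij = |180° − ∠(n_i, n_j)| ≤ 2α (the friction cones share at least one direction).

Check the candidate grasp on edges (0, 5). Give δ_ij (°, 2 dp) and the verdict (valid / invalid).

δ = 115.18°, invalid

α = atan 0.2 = 11.31°;  2α = 22.62°
edge 0: e_0 = (+2.35, -2.18);  n_0 = (-0.6801, -0.7331)
edge 5: e_5 = (-1.51, -4.74);  n_5 = (-0.9528, +0.3035)
∠(n_0, n_5) = 64.82°
δ = |180° − 64.82°| = 115.18°
115.18° > 2α = 22.62°  →  invalid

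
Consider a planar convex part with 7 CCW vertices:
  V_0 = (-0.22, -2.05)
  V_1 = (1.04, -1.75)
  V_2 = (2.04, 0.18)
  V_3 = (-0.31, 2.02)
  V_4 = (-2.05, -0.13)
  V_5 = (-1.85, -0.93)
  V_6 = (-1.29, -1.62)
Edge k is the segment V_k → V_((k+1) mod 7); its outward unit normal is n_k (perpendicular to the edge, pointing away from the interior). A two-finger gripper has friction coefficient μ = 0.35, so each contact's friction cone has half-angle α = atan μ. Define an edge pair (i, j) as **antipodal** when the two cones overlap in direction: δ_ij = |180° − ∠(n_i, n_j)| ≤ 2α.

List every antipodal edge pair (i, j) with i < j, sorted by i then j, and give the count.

α = atan 0.35 = 19.29°;  2α = 38.58°
n_0 = (+0.2316, -0.9728)
n_1 = (+0.8879, -0.4600)
n_2 = (+0.6165, +0.7874)
n_3 = (-0.7773, +0.6291)
n_4 = (-0.9701, -0.2425)
n_5 = (-0.7765, -0.6302)
n_6 = (-0.3729, -0.9279)
  (0,1): δ = 130.78°  ·
  (0,2): δ = 51.45°  ·
  (0,3): δ = 37.62°  ✓
  (0,4): δ = 90.64°  ·
  (0,5): δ = 115.67°  ·
  (0,6): δ = 144.71°  ·
  (1,2): δ = 100.67°  ·
  (1,3): δ = 11.59°  ✓
  (1,4): δ = 41.43°  ·
  (1,5): δ = 66.45°  ·
  (1,6): δ = 95.50°  ·
  (2,3): δ = 90.92°  ·
  (2,4): δ = 37.90°  ✓
  (2,5): δ = 12.88°  ✓
  (2,6): δ = 16.17°  ✓
  (3,4): δ = 126.98°  ·
  (3,5): δ = 101.95°  ·
  (3,6): δ = 72.91°  ·
  (4,5): δ = 154.97°  ·
  (4,6): δ = 125.93°  ·
  (5,6): δ = 150.96°  ·
antipodal pairs: 5

count = 5; pairs: (0,3), (1,3), (2,4), (2,5), (2,6)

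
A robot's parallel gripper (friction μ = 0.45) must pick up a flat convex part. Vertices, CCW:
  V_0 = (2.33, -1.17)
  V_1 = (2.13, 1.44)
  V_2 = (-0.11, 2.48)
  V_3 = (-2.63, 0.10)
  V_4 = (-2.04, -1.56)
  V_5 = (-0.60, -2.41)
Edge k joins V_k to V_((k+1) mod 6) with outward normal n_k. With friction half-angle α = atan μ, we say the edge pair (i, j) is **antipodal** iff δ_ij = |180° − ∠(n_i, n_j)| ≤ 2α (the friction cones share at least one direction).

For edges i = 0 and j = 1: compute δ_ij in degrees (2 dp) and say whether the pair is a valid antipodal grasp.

δ = 119.29°, invalid

α = atan 0.45 = 24.23°;  2α = 48.46°
edge 0: e_0 = (-0.20, +2.61);  n_0 = (+0.9971, +0.0764)
edge 1: e_1 = (-2.24, +1.04);  n_1 = (+0.4211, +0.9070)
∠(n_0, n_1) = 60.71°
δ = |180° − 60.71°| = 119.29°
119.29° > 2α = 48.46°  →  invalid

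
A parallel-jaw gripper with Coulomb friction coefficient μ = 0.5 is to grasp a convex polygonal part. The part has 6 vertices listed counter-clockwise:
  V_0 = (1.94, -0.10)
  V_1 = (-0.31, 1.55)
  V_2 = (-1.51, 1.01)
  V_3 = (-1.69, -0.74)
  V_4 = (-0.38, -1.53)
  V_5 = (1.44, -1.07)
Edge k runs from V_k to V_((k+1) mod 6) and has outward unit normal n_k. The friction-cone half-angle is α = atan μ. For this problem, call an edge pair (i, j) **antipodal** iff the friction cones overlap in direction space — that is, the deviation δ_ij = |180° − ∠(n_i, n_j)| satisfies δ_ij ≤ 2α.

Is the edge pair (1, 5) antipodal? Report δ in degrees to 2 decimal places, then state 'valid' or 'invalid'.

α = atan 0.5 = 26.57°;  2α = 53.13°
edge 1: e_1 = (-1.20, -0.54);  n_1 = (-0.4104, +0.9119)
edge 5: e_5 = (+0.50, +0.97);  n_5 = (+0.8889, -0.4582)
∠(n_1, n_5) = 141.50°
δ = |180° − 141.50°| = 38.50°
38.50° ≤ 2α = 53.13°  →  valid

δ = 38.50°, valid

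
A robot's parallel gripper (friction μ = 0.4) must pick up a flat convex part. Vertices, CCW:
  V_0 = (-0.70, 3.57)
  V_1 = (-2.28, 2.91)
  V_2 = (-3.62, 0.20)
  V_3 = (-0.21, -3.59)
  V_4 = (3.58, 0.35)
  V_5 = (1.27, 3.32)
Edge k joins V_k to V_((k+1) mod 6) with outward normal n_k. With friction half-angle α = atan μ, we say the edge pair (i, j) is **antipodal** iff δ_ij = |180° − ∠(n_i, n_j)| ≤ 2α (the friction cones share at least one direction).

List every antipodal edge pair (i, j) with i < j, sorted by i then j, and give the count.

α = atan 0.4 = 21.80°;  2α = 43.60°
n_0 = (-0.3854, +0.9227)
n_1 = (-0.8964, +0.4432)
n_2 = (-0.7434, -0.6689)
n_3 = (+0.7207, -0.6933)
n_4 = (+0.7894, +0.6139)
n_5 = (+0.1259, +0.9920)
  (0,1): δ = 138.98°  ·
  (0,2): δ = 70.69°  ·
  (0,3): δ = 23.44°  ✓
  (0,4): δ = 105.20°  ·
  (0,5): δ = 150.10°  ·
  (1,2): δ = 111.71°  ·
  (1,3): δ = 17.58°  ✓
  (1,4): δ = 64.19°  ·
  (1,5): δ = 109.08°  ·
  (2,3): δ = 85.87°  ·
  (2,4): δ = 4.10°  ✓
  (2,5): δ = 40.79°  ✓
  (3,4): δ = 98.24°  ·
  (3,5): δ = 53.34°  ·
  (4,5): δ = 135.11°  ·
antipodal pairs: 4

count = 4; pairs: (0,3), (1,3), (2,4), (2,5)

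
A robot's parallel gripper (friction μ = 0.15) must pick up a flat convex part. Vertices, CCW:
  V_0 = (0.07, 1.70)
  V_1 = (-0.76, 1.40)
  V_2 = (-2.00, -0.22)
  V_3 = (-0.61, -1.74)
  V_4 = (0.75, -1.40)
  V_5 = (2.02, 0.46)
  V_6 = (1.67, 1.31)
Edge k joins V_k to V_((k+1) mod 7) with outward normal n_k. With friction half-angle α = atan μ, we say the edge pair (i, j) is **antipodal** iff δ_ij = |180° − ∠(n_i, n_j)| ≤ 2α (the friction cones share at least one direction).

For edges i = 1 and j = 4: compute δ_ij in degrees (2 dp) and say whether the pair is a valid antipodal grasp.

δ = 3.11°, valid

α = atan 0.15 = 8.53°;  2α = 17.06°
edge 1: e_1 = (-1.24, -1.62);  n_1 = (-0.7941, +0.6078)
edge 4: e_4 = (+1.27, +1.86);  n_4 = (+0.8259, -0.5639)
∠(n_1, n_4) = 176.89°
δ = |180° − 176.89°| = 3.11°
3.11° ≤ 2α = 17.06°  →  valid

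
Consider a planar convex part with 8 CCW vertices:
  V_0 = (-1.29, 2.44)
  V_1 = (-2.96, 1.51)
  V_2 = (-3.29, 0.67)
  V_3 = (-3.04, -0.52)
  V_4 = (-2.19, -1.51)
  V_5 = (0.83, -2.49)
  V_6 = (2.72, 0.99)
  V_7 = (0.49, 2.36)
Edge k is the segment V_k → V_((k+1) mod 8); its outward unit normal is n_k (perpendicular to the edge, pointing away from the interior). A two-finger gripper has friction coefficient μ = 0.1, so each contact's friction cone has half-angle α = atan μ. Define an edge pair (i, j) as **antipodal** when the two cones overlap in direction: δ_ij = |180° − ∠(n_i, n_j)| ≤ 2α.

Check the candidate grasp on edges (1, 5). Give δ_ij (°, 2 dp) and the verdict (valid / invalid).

δ = 7.06°, valid

α = atan 0.1 = 5.71°;  2α = 11.42°
edge 1: e_1 = (-0.33, -0.84);  n_1 = (-0.9308, +0.3657)
edge 5: e_5 = (+1.89, +3.48);  n_5 = (+0.8788, -0.4773)
∠(n_1, n_5) = 172.94°
δ = |180° − 172.94°| = 7.06°
7.06° ≤ 2α = 11.42°  →  valid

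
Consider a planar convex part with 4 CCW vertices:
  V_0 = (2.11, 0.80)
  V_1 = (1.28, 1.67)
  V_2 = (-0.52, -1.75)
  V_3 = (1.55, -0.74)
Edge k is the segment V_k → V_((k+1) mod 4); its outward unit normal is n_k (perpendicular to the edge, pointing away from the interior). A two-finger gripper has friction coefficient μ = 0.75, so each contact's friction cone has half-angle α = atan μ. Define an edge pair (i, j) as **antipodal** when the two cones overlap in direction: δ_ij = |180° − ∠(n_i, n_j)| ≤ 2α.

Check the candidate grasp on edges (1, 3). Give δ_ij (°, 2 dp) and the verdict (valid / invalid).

α = atan 0.75 = 36.87°;  2α = 73.74°
edge 1: e_1 = (-1.80, -3.42);  n_1 = (-0.8849, +0.4657)
edge 3: e_3 = (+0.56, +1.54);  n_3 = (+0.9398, -0.3417)
∠(n_1, n_3) = 172.22°
δ = |180° − 172.22°| = 7.78°
7.78° ≤ 2α = 73.74°  →  valid

δ = 7.78°, valid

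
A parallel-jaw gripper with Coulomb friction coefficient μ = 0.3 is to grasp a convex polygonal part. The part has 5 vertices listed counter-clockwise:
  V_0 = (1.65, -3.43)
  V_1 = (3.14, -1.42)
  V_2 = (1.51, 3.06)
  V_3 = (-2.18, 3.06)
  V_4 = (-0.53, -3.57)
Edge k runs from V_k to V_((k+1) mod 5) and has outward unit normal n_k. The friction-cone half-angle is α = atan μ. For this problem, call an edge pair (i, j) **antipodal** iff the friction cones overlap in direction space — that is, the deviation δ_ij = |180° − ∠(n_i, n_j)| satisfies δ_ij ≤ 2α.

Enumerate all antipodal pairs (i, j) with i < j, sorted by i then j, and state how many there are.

count = 2; pairs: (1,3), (2,4)

α = atan 0.3 = 16.70°;  2α = 33.40°
n_0 = (+0.8033, -0.5955)
n_1 = (+0.9397, +0.3419)
n_2 = (+0.0000, +1.0000)
n_3 = (-0.9704, -0.2415)
n_4 = (+0.0641, -0.9979)
  (0,1): δ = 123.46°  ·
  (0,2): δ = 53.45°  ·
  (0,3): δ = 50.52°  ·
  (0,4): δ = 130.22°  ·
  (1,2): δ = 109.99°  ·
  (1,3): δ = 6.02°  ✓
  (1,4): δ = 73.68°  ·
  (2,3): δ = 76.02°  ·
  (2,4): δ = 3.67°  ✓
  (3,4): δ = 100.30°  ·
antipodal pairs: 2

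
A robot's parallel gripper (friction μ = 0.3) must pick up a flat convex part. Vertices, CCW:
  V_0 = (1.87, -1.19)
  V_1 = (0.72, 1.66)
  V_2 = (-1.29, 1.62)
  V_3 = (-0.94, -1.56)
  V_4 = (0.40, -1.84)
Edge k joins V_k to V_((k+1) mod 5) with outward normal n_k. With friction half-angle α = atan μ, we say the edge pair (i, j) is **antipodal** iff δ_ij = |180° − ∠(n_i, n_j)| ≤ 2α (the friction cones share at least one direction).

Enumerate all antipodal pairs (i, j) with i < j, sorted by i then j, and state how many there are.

count = 3; pairs: (0,2), (1,3), (1,4)

α = atan 0.3 = 16.70°;  2α = 33.40°
n_0 = (+0.9274, +0.3742)
n_1 = (-0.0199, +0.9998)
n_2 = (-0.9940, -0.1094)
n_3 = (-0.2045, -0.9789)
n_4 = (+0.4044, -0.9146)
  (0,1): δ = 110.83°  ·
  (0,2): δ = 15.69°  ✓
  (0,3): δ = 56.22°  ·
  (0,4): δ = 91.88°  ·
  (1,2): δ = 84.86°  ·
  (1,3): δ = 12.94°  ✓
  (1,4): δ = 22.71°  ✓
  (2,3): δ = 108.08°  ·
  (2,4): δ = 72.43°  ·
  (3,4): δ = 144.34°  ·
antipodal pairs: 3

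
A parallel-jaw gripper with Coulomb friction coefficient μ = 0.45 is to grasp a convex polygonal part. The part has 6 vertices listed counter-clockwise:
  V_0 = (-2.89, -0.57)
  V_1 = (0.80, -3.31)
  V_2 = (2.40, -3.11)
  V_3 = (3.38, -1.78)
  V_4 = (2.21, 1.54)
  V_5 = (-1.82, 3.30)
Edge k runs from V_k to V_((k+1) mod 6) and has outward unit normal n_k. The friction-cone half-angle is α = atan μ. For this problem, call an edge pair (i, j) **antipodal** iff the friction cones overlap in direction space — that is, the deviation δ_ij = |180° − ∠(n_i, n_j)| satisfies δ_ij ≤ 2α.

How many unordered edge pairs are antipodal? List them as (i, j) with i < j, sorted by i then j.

count = 5; pairs: (0,3), (0,4), (1,4), (2,5), (3,5)

α = atan 0.45 = 24.23°;  2α = 48.46°
n_0 = (-0.5962, -0.8029)
n_1 = (+0.1240, -0.9923)
n_2 = (+0.8051, -0.5932)
n_3 = (+0.9431, +0.3324)
n_4 = (+0.4002, +0.9164)
n_5 = (-0.9638, +0.2665)
  (0,1): δ = 136.28°  ·
  (0,2): δ = 89.79°  ·
  (0,3): δ = 33.99°  ✓
  (0,4): δ = 13.00°  ✓
  (0,5): δ = 111.14°  ·
  (1,2): δ = 133.51°  ·
  (1,3): δ = 77.71°  ·
  (1,4): δ = 30.72°  ✓
  (1,5): δ = 67.42°  ·
  (2,3): δ = 124.20°  ·
  (2,4): δ = 77.21°  ·
  (2,5): δ = 20.93°  ✓
  (3,4): δ = 133.01°  ·
  (3,5): δ = 34.87°  ✓
  (4,5): δ = 81.86°  ·
antipodal pairs: 5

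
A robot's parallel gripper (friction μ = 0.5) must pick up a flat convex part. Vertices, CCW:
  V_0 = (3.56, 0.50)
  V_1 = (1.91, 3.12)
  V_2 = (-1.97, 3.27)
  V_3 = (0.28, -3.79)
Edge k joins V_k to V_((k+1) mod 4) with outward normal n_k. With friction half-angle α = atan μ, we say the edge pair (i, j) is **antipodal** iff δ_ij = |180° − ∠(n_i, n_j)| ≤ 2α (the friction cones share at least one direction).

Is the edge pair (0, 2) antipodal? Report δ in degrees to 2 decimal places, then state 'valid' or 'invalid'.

δ = 14.52°, valid

α = atan 0.5 = 26.57°;  2α = 53.13°
edge 0: e_0 = (-1.65, +2.62);  n_0 = (+0.8462, +0.5329)
edge 2: e_2 = (+2.25, -7.06);  n_2 = (-0.9528, -0.3036)
∠(n_0, n_2) = 165.48°
δ = |180° − 165.48°| = 14.52°
14.52° ≤ 2α = 53.13°  →  valid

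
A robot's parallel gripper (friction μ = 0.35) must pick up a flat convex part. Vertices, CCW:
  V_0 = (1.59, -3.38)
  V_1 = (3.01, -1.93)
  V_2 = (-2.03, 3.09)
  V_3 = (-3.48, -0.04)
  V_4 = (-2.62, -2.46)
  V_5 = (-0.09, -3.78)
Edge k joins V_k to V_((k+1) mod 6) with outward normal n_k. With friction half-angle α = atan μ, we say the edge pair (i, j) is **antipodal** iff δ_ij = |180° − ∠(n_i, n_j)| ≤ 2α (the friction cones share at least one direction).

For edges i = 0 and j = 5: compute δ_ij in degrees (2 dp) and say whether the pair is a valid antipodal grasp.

δ = 147.79°, invalid

α = atan 0.35 = 19.29°;  2α = 38.58°
edge 0: e_0 = (+1.42, +1.45);  n_0 = (+0.7145, -0.6997)
edge 5: e_5 = (+1.68, +0.40);  n_5 = (+0.2316, -0.9728)
∠(n_0, n_5) = 32.21°
δ = |180° − 32.21°| = 147.79°
147.79° > 2α = 38.58°  →  invalid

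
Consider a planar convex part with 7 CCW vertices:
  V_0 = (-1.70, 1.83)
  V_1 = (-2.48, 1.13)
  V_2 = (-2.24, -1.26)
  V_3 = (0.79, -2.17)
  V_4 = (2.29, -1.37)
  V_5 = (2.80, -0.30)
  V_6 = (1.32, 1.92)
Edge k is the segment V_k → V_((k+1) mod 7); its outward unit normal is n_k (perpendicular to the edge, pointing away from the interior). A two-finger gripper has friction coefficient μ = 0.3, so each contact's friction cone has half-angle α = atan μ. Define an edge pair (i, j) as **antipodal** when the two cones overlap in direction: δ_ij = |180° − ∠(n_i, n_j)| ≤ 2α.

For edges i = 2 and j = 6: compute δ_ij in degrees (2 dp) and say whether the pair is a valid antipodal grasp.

δ = 18.42°, valid

α = atan 0.3 = 16.70°;  2α = 33.40°
edge 2: e_2 = (+3.03, -0.91);  n_2 = (-0.2876, -0.9577)
edge 6: e_6 = (-3.02, -0.09);  n_6 = (-0.0298, +0.9996)
∠(n_2, n_6) = 161.58°
δ = |180° − 161.58°| = 18.42°
18.42° ≤ 2α = 33.40°  →  valid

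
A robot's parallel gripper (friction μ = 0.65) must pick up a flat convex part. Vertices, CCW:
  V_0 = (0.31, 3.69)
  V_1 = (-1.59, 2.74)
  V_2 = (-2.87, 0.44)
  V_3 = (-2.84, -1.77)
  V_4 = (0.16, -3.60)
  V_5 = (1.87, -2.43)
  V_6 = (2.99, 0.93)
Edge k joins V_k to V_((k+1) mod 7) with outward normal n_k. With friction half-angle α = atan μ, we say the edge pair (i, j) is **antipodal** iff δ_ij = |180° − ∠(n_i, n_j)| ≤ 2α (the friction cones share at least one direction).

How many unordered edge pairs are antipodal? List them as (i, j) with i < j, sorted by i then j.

α = atan 0.65 = 33.02°;  2α = 66.05°
n_0 = (-0.4472, +0.8944)
n_1 = (-0.8738, +0.4863)
n_2 = (-0.9999, -0.0136)
n_3 = (-0.5208, -0.8537)
n_4 = (+0.5647, -0.8253)
n_5 = (+0.9487, -0.3162)
n_6 = (+0.7174, +0.6966)
  (0,1): δ = 145.66°  ·
  (0,2): δ = 115.79°  ·
  (0,3): δ = 57.95°  ✓
  (0,4): δ = 7.82°  ✓
  (0,5): δ = 45.00°  ✓
  (0,6): δ = 107.59°  ·
  (1,2): δ = 150.13°  ·
  (1,3): δ = 92.29°  ·
  (1,4): δ = 26.52°  ✓
  (1,5): δ = 10.66°  ✓
  (1,6): δ = 73.25°  ·
  (2,3): δ = 122.16°  ·
  (2,4): δ = 56.40°  ✓
  (2,5): δ = 19.21°  ✓
  (2,6): δ = 43.38°  ✓
  (3,4): δ = 114.24°  ·
  (3,5): δ = 77.05°  ·
  (3,6): δ = 14.46°  ✓
  (4,5): δ = 142.82°  ·
  (4,6): δ = 80.22°  ·
  (5,6): δ = 117.41°  ·
antipodal pairs: 9

count = 9; pairs: (0,3), (0,4), (0,5), (1,4), (1,5), (2,4), (2,5), (2,6), (3,6)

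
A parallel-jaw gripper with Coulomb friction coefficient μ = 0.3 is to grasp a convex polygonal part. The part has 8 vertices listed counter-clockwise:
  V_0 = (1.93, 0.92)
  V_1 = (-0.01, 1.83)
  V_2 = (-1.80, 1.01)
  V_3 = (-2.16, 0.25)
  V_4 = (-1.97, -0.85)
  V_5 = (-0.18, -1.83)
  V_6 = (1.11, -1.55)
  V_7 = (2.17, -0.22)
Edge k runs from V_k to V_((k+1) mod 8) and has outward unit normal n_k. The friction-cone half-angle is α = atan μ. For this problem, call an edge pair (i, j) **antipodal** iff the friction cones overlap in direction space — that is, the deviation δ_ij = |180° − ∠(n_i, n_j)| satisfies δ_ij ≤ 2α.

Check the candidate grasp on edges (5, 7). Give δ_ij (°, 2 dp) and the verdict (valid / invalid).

δ = 90.36°, invalid

α = atan 0.3 = 16.70°;  2α = 33.40°
edge 5: e_5 = (+1.29, +0.28);  n_5 = (+0.2121, -0.9772)
edge 7: e_7 = (-0.24, +1.14);  n_7 = (+0.9785, +0.2060)
∠(n_5, n_7) = 89.64°
δ = |180° − 89.64°| = 90.36°
90.36° > 2α = 33.40°  →  invalid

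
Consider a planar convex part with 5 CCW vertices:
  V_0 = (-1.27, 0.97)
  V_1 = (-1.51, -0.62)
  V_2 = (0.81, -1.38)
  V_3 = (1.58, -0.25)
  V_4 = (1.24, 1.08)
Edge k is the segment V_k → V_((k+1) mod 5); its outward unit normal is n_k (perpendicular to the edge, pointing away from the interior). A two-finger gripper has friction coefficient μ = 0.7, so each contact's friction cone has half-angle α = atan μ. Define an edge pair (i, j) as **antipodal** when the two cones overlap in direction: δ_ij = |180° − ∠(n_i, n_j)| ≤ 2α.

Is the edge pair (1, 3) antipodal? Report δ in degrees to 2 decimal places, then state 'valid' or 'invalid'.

δ = 57.52°, valid

α = atan 0.7 = 34.99°;  2α = 69.98°
edge 1: e_1 = (+2.32, -0.76);  n_1 = (-0.3113, -0.9503)
edge 3: e_3 = (-0.34, +1.33);  n_3 = (+0.9688, +0.2477)
∠(n_1, n_3) = 122.48°
δ = |180° − 122.48°| = 57.52°
57.52° ≤ 2α = 69.98°  →  valid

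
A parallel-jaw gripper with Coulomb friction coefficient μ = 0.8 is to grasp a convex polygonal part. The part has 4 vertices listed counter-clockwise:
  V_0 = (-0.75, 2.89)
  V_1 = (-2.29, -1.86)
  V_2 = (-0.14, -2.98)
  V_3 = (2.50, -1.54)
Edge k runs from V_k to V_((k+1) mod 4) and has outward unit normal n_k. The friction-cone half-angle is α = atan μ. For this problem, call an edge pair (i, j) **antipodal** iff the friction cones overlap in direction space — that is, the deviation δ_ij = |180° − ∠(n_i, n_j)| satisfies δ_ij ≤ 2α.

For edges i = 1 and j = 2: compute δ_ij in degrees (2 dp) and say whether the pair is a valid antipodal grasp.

δ = 123.87°, invalid

α = atan 0.8 = 38.66°;  2α = 77.32°
edge 1: e_1 = (+2.15, -1.12);  n_1 = (-0.4620, -0.8869)
edge 2: e_2 = (+2.64, +1.44);  n_2 = (+0.4789, -0.8779)
∠(n_1, n_2) = 56.13°
δ = |180° − 56.13°| = 123.87°
123.87° > 2α = 77.32°  →  invalid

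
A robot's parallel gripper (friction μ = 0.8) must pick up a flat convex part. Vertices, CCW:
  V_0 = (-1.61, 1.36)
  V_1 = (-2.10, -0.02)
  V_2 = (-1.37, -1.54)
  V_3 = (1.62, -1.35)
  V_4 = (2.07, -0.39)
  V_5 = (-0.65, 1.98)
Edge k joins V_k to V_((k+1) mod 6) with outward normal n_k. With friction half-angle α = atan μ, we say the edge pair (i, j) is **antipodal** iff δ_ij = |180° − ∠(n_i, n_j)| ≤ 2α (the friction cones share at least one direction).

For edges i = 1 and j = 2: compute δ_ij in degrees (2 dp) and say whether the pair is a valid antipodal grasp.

α = atan 0.8 = 38.66°;  2α = 77.32°
edge 1: e_1 = (+0.73, -1.52);  n_1 = (-0.9014, -0.4329)
edge 2: e_2 = (+2.99, +0.19);  n_2 = (+0.0634, -0.9980)
∠(n_1, n_2) = 67.98°
δ = |180° − 67.98°| = 112.02°
112.02° > 2α = 77.32°  →  invalid

δ = 112.02°, invalid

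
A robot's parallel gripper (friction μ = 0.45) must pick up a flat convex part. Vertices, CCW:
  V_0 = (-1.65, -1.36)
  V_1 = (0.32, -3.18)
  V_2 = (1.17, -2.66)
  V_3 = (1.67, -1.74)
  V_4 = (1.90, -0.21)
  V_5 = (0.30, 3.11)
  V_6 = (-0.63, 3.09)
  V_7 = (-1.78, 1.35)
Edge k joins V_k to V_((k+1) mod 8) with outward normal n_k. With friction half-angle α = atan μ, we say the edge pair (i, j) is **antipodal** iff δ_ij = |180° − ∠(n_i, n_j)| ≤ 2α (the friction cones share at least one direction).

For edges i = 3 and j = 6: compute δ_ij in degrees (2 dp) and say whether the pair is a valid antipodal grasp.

δ = 24.91°, valid

α = atan 0.45 = 24.23°;  2α = 48.46°
edge 3: e_3 = (+0.23, +1.53);  n_3 = (+0.9889, -0.1487)
edge 6: e_6 = (-1.15, -1.74);  n_6 = (-0.8343, +0.5514)
∠(n_3, n_6) = 155.09°
δ = |180° − 155.09°| = 24.91°
24.91° ≤ 2α = 48.46°  →  valid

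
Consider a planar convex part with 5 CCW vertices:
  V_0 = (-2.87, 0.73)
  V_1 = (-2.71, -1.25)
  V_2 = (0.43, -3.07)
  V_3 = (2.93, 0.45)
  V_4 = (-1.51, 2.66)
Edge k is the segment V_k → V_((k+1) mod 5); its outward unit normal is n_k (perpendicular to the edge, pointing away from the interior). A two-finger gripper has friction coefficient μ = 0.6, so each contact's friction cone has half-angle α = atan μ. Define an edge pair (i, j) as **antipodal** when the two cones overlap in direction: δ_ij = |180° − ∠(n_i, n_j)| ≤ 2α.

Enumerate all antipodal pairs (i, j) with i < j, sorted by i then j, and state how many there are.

count = 4; pairs: (0,2), (0,3), (1,3), (2,4)

α = atan 0.6 = 30.96°;  2α = 61.93°
n_0 = (-0.9968, -0.0805)
n_1 = (-0.5015, -0.8652)
n_2 = (+0.8153, -0.5790)
n_3 = (+0.4456, +0.8952)
n_4 = (-0.8174, +0.5760)
  (0,1): δ = 124.72°  ·
  (0,2): δ = 40.00°  ✓
  (0,3): δ = 58.92°  ✓
  (0,4): δ = 140.21°  ·
  (1,2): δ = 95.29°  ·
  (1,3): δ = 3.64°  ✓
  (1,4): δ = 84.93°  ·
  (2,3): δ = 81.08°  ·
  (2,4): δ = 0.21°  ✓
  (3,4): δ = 98.71°  ·
antipodal pairs: 4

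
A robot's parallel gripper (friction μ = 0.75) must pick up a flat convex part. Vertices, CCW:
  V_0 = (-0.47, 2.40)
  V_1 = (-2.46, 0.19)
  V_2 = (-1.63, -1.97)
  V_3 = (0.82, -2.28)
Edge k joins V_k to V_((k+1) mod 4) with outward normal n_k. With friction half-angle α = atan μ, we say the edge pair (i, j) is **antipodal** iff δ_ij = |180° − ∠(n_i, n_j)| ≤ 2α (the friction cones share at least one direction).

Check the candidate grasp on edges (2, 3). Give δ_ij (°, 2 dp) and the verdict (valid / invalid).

δ = 67.38°, valid

α = atan 0.75 = 36.87°;  2α = 73.74°
edge 2: e_2 = (+2.45, -0.31);  n_2 = (-0.1255, -0.9921)
edge 3: e_3 = (-1.29, +4.68);  n_3 = (+0.9640, +0.2657)
∠(n_2, n_3) = 112.62°
δ = |180° − 112.62°| = 67.38°
67.38° ≤ 2α = 73.74°  →  valid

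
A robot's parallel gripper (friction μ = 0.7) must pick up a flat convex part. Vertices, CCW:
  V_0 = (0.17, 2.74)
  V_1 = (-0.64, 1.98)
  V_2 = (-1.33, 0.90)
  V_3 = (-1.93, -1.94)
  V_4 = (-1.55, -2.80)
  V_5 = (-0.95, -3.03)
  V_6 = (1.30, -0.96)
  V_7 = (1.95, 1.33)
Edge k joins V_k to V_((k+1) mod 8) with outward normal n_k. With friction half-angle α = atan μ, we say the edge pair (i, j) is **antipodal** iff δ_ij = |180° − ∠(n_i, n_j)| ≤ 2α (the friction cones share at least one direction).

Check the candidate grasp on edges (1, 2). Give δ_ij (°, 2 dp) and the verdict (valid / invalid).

δ = 159.36°, invalid

α = atan 0.7 = 34.99°;  2α = 69.98°
edge 1: e_1 = (-0.69, -1.08);  n_1 = (-0.8427, +0.5384)
edge 2: e_2 = (-0.60, -2.84);  n_2 = (-0.9784, +0.2067)
∠(n_1, n_2) = 20.64°
δ = |180° − 20.64°| = 159.36°
159.36° > 2α = 69.98°  →  invalid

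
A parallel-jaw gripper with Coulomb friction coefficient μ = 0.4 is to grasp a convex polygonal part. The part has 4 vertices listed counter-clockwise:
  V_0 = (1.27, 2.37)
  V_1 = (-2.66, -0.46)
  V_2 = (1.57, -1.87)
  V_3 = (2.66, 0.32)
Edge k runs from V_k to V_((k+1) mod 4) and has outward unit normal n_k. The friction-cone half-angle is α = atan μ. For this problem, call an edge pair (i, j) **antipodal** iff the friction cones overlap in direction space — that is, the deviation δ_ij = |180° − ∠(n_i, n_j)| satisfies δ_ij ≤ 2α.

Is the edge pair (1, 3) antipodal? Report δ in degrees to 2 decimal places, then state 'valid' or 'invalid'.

α = atan 0.4 = 21.80°;  2α = 43.60°
edge 1: e_1 = (+4.23, -1.41);  n_1 = (-0.3162, -0.9487)
edge 3: e_3 = (-1.39, +2.05);  n_3 = (+0.8277, +0.5612)
∠(n_1, n_3) = 142.57°
δ = |180° − 142.57°| = 37.43°
37.43° ≤ 2α = 43.60°  →  valid

δ = 37.43°, valid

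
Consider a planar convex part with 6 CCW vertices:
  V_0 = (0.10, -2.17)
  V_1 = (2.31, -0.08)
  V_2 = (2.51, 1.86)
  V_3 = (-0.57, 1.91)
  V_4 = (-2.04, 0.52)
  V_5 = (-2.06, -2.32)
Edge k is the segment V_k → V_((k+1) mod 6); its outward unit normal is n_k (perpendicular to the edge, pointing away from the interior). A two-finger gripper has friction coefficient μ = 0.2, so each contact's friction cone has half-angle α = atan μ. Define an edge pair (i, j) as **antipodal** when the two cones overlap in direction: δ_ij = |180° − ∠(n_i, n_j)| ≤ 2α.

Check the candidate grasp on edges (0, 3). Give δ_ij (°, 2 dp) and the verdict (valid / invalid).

δ = 0.00°, valid

α = atan 0.2 = 11.31°;  2α = 22.62°
edge 0: e_0 = (+2.21, +2.09);  n_0 = (+0.6871, -0.7266)
edge 3: e_3 = (-1.47, -1.39);  n_3 = (-0.6871, +0.7266)
∠(n_0, n_3) = 180.00°
δ = |180° − 180.00°| = 0.00°
0.00° ≤ 2α = 22.62°  →  valid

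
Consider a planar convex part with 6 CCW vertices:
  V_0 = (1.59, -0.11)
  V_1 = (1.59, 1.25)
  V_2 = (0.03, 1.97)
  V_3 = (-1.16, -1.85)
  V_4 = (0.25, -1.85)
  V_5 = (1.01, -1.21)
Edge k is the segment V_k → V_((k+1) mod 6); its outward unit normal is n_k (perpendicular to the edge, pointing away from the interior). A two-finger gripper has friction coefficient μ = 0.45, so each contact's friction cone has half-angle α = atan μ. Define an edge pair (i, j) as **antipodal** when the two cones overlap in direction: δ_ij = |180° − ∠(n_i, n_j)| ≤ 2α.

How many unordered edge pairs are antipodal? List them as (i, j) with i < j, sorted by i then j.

count = 4; pairs: (0,2), (1,3), (2,4), (2,5)

α = atan 0.45 = 24.23°;  2α = 48.46°
n_0 = (+1.0000, -0.0000)
n_1 = (+0.4191, +0.9080)
n_2 = (-0.9547, +0.2974)
n_3 = (+0.0000, -1.0000)
n_4 = (+0.6441, -0.7649)
n_5 = (+0.8846, -0.4664)
  (0,1): δ = 114.78°  ·
  (0,2): δ = 17.30°  ✓
  (0,3): δ = 90.00°  ·
  (0,4): δ = 130.10°  ·
  (0,5): δ = 152.20°  ·
  (1,2): δ = 82.53°  ·
  (1,3): δ = 24.78°  ✓
  (1,4): δ = 64.88°  ·
  (1,5): δ = 86.97°  ·
  (2,3): δ = 72.70°  ·
  (2,4): δ = 32.60°  ✓
  (2,5): δ = 10.50°  ✓
  (3,4): δ = 139.90°  ·
  (3,5): δ = 117.80°  ·
  (4,5): δ = 157.90°  ·
antipodal pairs: 4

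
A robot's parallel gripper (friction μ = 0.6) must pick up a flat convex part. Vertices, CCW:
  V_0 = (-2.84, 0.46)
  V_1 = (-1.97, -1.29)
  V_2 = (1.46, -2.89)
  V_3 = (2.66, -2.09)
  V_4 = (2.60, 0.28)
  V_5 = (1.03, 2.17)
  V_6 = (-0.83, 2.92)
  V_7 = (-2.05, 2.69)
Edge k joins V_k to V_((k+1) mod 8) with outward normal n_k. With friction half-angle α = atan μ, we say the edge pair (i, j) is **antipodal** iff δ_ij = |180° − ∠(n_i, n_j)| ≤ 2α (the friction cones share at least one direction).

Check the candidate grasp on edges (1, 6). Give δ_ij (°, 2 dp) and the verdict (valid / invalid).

α = atan 0.6 = 30.96°;  2α = 61.93°
edge 1: e_1 = (+3.43, -1.60);  n_1 = (-0.4227, -0.9063)
edge 6: e_6 = (-1.22, -0.23);  n_6 = (-0.1853, +0.9827)
∠(n_1, n_6) = 144.32°
δ = |180° − 144.32°| = 35.68°
35.68° ≤ 2α = 61.93°  →  valid

δ = 35.68°, valid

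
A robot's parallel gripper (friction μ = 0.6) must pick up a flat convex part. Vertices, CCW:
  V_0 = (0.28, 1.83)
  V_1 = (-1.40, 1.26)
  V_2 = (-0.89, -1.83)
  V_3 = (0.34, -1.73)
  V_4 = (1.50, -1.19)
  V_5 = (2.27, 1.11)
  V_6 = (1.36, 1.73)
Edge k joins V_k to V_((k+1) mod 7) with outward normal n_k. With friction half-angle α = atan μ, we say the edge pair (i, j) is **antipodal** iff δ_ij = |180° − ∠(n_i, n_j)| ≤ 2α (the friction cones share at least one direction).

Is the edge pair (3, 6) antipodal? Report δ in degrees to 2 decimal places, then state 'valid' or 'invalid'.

α = atan 0.6 = 30.96°;  2α = 61.93°
edge 3: e_3 = (+1.16, +0.54);  n_3 = (+0.4220, -0.9066)
edge 6: e_6 = (-1.08, +0.10);  n_6 = (+0.0922, +0.9957)
∠(n_3, n_6) = 149.75°
δ = |180° − 149.75°| = 30.25°
30.25° ≤ 2α = 61.93°  →  valid

δ = 30.25°, valid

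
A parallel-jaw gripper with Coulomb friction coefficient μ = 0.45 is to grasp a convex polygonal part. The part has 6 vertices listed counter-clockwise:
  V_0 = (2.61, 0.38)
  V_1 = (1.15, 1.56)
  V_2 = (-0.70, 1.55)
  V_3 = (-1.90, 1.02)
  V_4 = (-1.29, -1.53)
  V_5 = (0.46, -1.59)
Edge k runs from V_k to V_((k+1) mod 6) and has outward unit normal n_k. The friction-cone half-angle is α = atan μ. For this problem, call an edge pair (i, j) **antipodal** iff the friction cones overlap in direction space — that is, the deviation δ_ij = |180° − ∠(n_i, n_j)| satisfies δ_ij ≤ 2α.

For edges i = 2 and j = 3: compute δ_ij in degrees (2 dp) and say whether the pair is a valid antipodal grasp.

δ = 100.38°, invalid

α = atan 0.45 = 24.23°;  2α = 48.46°
edge 2: e_2 = (-1.20, -0.53);  n_2 = (-0.4040, +0.9148)
edge 3: e_3 = (+0.61, -2.55);  n_3 = (-0.9726, -0.2327)
∠(n_2, n_3) = 79.62°
δ = |180° − 79.62°| = 100.38°
100.38° > 2α = 48.46°  →  invalid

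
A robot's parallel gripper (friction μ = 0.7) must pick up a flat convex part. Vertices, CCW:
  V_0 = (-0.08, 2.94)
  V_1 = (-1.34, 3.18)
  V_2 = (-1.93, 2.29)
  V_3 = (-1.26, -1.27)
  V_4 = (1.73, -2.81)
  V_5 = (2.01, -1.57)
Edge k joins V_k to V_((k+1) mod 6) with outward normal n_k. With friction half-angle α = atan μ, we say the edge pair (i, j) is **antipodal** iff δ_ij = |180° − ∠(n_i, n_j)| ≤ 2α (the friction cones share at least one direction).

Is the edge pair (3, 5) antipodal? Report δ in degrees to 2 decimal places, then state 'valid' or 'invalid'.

α = atan 0.7 = 34.99°;  2α = 69.98°
edge 3: e_3 = (+2.99, -1.54);  n_3 = (-0.4579, -0.8890)
edge 5: e_5 = (-2.09, +4.51);  n_5 = (+0.9073, +0.4205)
∠(n_3, n_5) = 142.11°
δ = |180° − 142.11°| = 37.89°
37.89° ≤ 2α = 69.98°  →  valid

δ = 37.89°, valid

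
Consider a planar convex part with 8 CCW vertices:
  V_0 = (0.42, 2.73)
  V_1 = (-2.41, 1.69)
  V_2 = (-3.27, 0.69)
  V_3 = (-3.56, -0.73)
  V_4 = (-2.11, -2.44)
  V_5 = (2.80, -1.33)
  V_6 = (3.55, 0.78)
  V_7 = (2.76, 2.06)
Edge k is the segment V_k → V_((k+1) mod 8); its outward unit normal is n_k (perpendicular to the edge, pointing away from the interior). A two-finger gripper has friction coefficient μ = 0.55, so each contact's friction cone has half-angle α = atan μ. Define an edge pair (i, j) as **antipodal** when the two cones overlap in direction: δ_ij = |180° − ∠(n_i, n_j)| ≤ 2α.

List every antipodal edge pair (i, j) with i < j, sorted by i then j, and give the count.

count = 9; pairs: (0,4), (0,5), (1,4), (1,5), (2,5), (2,6), (3,6), (3,7), (4,7)

α = atan 0.55 = 28.81°;  2α = 57.62°
n_0 = (-0.3449, +0.9386)
n_1 = (-0.7582, +0.6520)
n_2 = (-0.9798, +0.2001)
n_3 = (-0.7627, -0.6467)
n_4 = (+0.2205, -0.9754)
n_5 = (+0.9422, -0.3349)
n_6 = (+0.8510, +0.5252)
n_7 = (+0.2753, +0.9614)
  (0,1): δ = 150.87°  ·
  (0,2): δ = 121.72°  ·
  (0,3): δ = 69.88°  ·
  (0,4): δ = 7.44°  ✓
  (0,5): δ = 50.25°  ✓
  (0,6): δ = 101.50°  ·
  (0,7): δ = 143.84°  ·
  (1,2): δ = 150.85°  ·
  (1,3): δ = 99.01°  ·
  (1,4): δ = 36.57°  ✓
  (1,5): δ = 21.13°  ✓
  (1,6): δ = 72.38°  ·
  (1,7): δ = 114.72°  ·
  (2,3): δ = 128.16°  ·
  (2,4): δ = 65.72°  ·
  (2,5): δ = 8.03°  ✓
  (2,6): δ = 43.22°  ✓
  (2,7): δ = 85.56°  ·
  (3,4): δ = 117.56°  ·
  (3,5): δ = 59.86°  ·
  (3,6): δ = 8.61°  ✓
  (3,7): δ = 33.73°  ✓
  (4,5): δ = 122.31°  ·
  (4,6): δ = 71.06°  ·
  (4,7): δ = 28.72°  ✓
  (5,6): δ = 128.75°  ·
  (5,7): δ = 86.41°  ·
  (6,7): δ = 137.66°  ·
antipodal pairs: 9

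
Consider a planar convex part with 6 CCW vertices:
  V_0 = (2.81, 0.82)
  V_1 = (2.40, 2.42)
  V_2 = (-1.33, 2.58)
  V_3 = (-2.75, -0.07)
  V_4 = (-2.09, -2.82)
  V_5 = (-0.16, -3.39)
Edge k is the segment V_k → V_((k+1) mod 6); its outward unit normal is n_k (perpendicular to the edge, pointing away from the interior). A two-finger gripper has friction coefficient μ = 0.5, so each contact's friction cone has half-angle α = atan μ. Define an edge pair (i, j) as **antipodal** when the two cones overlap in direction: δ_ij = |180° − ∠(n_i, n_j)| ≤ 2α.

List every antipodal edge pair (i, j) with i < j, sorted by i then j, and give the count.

count = 5; pairs: (0,2), (0,3), (1,4), (2,5), (3,5)

α = atan 0.5 = 26.57°;  2α = 53.13°
n_0 = (+0.9687, +0.2482)
n_1 = (+0.0429, +0.9991)
n_2 = (-0.8814, +0.4723)
n_3 = (-0.9724, -0.2334)
n_4 = (-0.2832, -0.9590)
n_5 = (+0.8171, -0.5765)
  (0,1): δ = 106.83°  ·
  (0,2): δ = 42.56°  ✓
  (0,3): δ = 0.88°  ✓
  (0,4): δ = 59.17°  ·
  (0,5): δ = 130.43°  ·
  (1,2): δ = 115.73°  ·
  (1,3): δ = 74.05°  ·
  (1,4): δ = 14.00°  ✓
  (1,5): δ = 57.25°  ·
  (2,3): δ = 138.32°  ·
  (2,4): δ = 78.27°  ·
  (2,5): δ = 7.02°  ✓
  (3,4): δ = 119.95°  ·
  (3,5): δ = 48.70°  ✓
  (4,5): δ = 108.75°  ·
antipodal pairs: 5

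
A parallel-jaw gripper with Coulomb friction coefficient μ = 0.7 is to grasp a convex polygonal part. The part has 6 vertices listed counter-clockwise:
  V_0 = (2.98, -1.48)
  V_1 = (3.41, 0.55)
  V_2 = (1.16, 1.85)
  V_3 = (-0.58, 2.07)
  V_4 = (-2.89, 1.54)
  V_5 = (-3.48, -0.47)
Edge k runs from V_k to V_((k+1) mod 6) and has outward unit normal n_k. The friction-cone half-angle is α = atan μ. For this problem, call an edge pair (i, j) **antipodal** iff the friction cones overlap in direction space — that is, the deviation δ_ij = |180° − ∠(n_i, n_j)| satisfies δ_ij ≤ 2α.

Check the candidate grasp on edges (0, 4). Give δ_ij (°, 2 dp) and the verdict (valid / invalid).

δ = 4.40°, valid

α = atan 0.7 = 34.99°;  2α = 69.98°
edge 0: e_0 = (+0.43, +2.03);  n_0 = (+0.9783, -0.2072)
edge 4: e_4 = (-0.59, -2.01);  n_4 = (-0.9595, +0.2816)
∠(n_0, n_4) = 175.60°
δ = |180° − 175.60°| = 4.40°
4.40° ≤ 2α = 69.98°  →  valid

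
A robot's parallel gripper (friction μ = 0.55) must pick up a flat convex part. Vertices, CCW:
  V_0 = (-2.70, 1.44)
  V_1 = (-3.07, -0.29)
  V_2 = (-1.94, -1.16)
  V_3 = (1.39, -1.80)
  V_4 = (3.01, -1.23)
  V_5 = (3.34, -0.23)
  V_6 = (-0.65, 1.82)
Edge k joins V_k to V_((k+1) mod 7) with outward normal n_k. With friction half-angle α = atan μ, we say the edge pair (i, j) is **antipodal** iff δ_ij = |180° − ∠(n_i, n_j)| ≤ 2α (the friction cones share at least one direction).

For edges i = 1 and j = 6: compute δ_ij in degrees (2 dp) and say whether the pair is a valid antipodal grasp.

δ = 48.09°, valid

α = atan 0.55 = 28.81°;  2α = 57.62°
edge 1: e_1 = (+1.13, -0.87);  n_1 = (-0.6100, -0.7924)
edge 6: e_6 = (-2.05, -0.38);  n_6 = (-0.1823, +0.9833)
∠(n_1, n_6) = 131.91°
δ = |180° − 131.91°| = 48.09°
48.09° ≤ 2α = 57.62°  →  valid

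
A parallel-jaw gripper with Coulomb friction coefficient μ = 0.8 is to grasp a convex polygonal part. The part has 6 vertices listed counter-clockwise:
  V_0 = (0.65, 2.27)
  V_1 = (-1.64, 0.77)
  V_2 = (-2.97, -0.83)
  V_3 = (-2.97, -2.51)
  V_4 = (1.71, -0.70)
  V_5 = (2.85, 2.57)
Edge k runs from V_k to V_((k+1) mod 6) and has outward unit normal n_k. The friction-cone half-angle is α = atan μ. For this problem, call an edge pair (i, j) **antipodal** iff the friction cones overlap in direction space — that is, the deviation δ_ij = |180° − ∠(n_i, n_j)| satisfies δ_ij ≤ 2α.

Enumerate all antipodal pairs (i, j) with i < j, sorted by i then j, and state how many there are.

α = atan 0.8 = 38.66°;  2α = 77.32°
n_0 = (-0.5479, +0.8365)
n_1 = (-0.7690, +0.6392)
n_2 = (-1.0000, -0.0000)
n_3 = (+0.3607, -0.9327)
n_4 = (+0.9443, -0.3292)
n_5 = (-0.1351, +0.9908)
  (0,1): δ = 162.96°  ·
  (0,2): δ = 123.23°  ·
  (0,3): δ = 12.08°  ✓
  (0,4): δ = 37.55°  ✓
  (0,5): δ = 154.54°  ·
  (1,2): δ = 140.26°  ·
  (1,3): δ = 29.12°  ✓
  (1,4): δ = 20.52°  ✓
  (1,5): δ = 137.50°  ·
  (2,3): δ = 68.86°  ✓
  (2,4): δ = 19.22°  ✓
  (2,5): δ = 97.77°  ·
  (3,4): δ = 130.36°  ·
  (3,5): δ = 13.38°  ✓
  (4,5): δ = 63.02°  ✓
antipodal pairs: 8

count = 8; pairs: (0,3), (0,4), (1,3), (1,4), (2,3), (2,4), (3,5), (4,5)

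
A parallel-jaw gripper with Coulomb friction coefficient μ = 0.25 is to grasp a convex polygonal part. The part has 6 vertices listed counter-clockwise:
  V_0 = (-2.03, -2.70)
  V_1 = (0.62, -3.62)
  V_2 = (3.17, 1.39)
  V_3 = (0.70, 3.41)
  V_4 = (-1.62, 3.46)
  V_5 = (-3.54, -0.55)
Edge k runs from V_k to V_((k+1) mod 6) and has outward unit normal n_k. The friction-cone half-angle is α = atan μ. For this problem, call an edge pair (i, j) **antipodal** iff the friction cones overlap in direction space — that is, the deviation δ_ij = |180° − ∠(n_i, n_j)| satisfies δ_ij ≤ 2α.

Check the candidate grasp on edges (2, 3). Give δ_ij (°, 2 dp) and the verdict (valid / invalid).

δ = 141.96°, invalid

α = atan 0.25 = 14.04°;  2α = 28.07°
edge 2: e_2 = (-2.47, +2.02);  n_2 = (+0.6331, +0.7741)
edge 3: e_3 = (-2.32, +0.05);  n_3 = (+0.0215, +0.9998)
∠(n_2, n_3) = 38.04°
δ = |180° − 38.04°| = 141.96°
141.96° > 2α = 28.07°  →  invalid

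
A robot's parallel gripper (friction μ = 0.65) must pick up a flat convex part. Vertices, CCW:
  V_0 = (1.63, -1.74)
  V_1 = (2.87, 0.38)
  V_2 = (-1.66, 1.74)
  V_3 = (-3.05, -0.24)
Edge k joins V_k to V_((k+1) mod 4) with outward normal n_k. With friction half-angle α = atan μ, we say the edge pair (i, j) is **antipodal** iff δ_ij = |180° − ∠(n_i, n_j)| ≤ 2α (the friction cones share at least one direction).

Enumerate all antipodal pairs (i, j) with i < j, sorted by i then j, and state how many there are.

count = 2; pairs: (0,2), (1,3)

α = atan 0.65 = 33.02°;  2α = 66.05°
n_0 = (+0.8632, -0.5049)
n_1 = (+0.2875, +0.9578)
n_2 = (-0.8185, +0.5746)
n_3 = (-0.3052, -0.9523)
  (0,1): δ = 76.39°  ·
  (0,2): δ = 4.75°  ✓
  (0,3): δ = 102.55°  ·
  (1,2): δ = 108.36°  ·
  (1,3): δ = 1.06°  ✓
  (2,3): δ = 72.70°  ·
antipodal pairs: 2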